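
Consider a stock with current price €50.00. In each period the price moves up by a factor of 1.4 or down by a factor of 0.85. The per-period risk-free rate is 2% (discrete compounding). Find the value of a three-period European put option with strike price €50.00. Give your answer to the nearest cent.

€6.00

Risk-neutral probability p = (1 + 0.02 − 0.85)/(1.4 − 0.85) = 0.1700/0.5500 = 0.3091
Terminal stock prices: S_uuu = 137.2, S_uud = 83.3, S_udd = 50.57, S_ddd = 30.71
Terminal payoffs (K − S): max(-87.2, 0) = 0, max(-33.3, 0) = 0, max(-0.575, 0) = 0, max(19.29, 0) = 19.29
Node uu (S = 98): V_uu = 1/1.02·[0.3091·0.0000 + 0.6909·0.0000] = 0.0000
Node ud (S = 59.5): V_ud = 1/1.02·[0.3091·0.0000 + 0.6909·0.0000] = 0.0000
Node dd (S = 36.12): V_dd = 1/1.02·[0.3091·0.0000 + 0.6909·19.2938] = 13.0689
Node u (S = 70): V_u = 1/1.02·[0.3091·0.0000 + 0.6909·0.0000] = 0.0000
Node d (S = 42.5): V_d = 1/1.02·[0.3091·0.0000 + 0.6909·13.0689] = 8.8523
Node 0 (S = 50): V_0 = 1/1.02·[0.3091·0.0000 + 0.6909·8.8523] = 5.9962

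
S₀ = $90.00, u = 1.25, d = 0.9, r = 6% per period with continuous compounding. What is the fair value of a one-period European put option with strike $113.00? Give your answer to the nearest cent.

$16.42

Risk-neutral probability p = (e^0.06 − 0.9)/(1.25 − 0.9) = 0.1618/0.3500 = 0.4624
Terminal stock prices: S_u = 112.5, S_d = 81
Terminal payoffs (K − S): max(0.5, 0) = 0.5, max(32, 0) = 32
Node 0 (S = 90): V_0 = e^(−0.06)·[0.4624·0.5000 + 0.5376·32.0000] = 16.4194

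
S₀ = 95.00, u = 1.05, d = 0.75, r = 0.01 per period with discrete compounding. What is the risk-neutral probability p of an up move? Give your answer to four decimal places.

Risk-neutral probability p = (1 + 0.01 − 0.75)/(1.05 − 0.75) = 0.2600/0.3000 = 0.8667

p = 0.8667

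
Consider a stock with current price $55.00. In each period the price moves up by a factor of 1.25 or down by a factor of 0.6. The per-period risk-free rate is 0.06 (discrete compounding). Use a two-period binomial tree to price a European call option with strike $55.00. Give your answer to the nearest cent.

$13.79

Risk-neutral probability p = (1 + 0.06 − 0.6)/(1.25 − 0.6) = 0.4600/0.6500 = 0.7077
Terminal stock prices: S_uu = 85.94, S_ud = 41.25, S_dd = 19.8
Terminal payoffs (S − K): max(30.94, 0) = 30.94, max(-13.75, 0) = 0, max(-35.2, 0) = 0
Node u (S = 68.75): V_u = 1/1.06·[0.7077·30.9375 + 0.2923·0.0000] = 20.6549
Node d (S = 33): V_d = 1/1.06·[0.7077·0.0000 + 0.2923·0.0000] = 0.0000
Node 0 (S = 55): V_0 = 1/1.06·[0.7077·20.6549 + 0.2923·0.0000] = 13.7899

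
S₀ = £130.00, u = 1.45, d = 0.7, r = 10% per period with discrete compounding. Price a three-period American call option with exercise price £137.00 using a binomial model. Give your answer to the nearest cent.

£45.81

Risk-neutral probability p = (1 + 0.1 − 0.7)/(1.45 − 0.7) = 0.4000/0.7500 = 0.5333
Terminal stock prices: S_uuu = 396.3, S_uud = 191.3, S_udd = 92.36, S_ddd = 44.59
Terminal payoffs (S − K): max(259.3, 0) = 259.3, max(54.33, 0) = 54.33, max(-44.64, 0) = 0, max(-92.41, 0) = 0
Node uu (S = 273.3): continuation = 1/1.1·[0.5333·259.3212 + 0.4667·54.3275] = 148.7795; exercise value = 136.3250 ≤ continuation, so V_uu = 148.7795
Node ud (S = 131.9): continuation = 1/1.1·[0.5333·54.3275 + 0.4667·0.0000] = 26.3406; exercise value = 0.0000 ≤ continuation, so V_ud = 26.3406
Node dd (S = 63.7): continuation = 1/1.1·[0.5333·0.0000 + 0.4667·0.0000] = 0.0000; exercise value = 0.0000 ≤ continuation, so V_dd = 0.0000
Node u (S = 188.5): continuation = 1/1.1·[0.5333·148.7795 + 0.4667·26.3406] = 83.3103; exercise value = 51.5000 ≤ continuation, so V_u = 83.3103
Node d (S = 91): continuation = 1/1.1·[0.5333·26.3406 + 0.4667·0.0000] = 12.7712; exercise value = 0.0000 ≤ continuation, so V_d = 12.7712
Node 0 (S = 130): continuation = 1/1.1·[0.5333·83.3103 + 0.4667·12.7712] = 45.8110; exercise value = 0.0000 ≤ continuation, so V_0 = 45.8110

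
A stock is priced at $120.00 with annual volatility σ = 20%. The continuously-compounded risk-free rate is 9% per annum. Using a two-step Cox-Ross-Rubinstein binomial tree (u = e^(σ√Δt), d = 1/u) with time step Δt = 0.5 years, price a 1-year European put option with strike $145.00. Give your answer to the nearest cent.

$17.63

CRR parameters: u = e^(σ√Δt) = e^(0.2·√0.5) = 1.1519, d = 1/u = 0.8681
Per-period rate: rΔt = 0.09·0.5 = 0.045, so R = e^0.045 = 1.0460
Risk-neutral probability p = (e^0.045 − 0.8681)/(1.1519 − 0.8681) = 0.1779/0.2838 = 0.6269
Terminal stock prices: S_uu = 159.2, S_ud = 120, S_dd = 90.44
Terminal payoffs (K − S): max(-14.23, 0) = 0, max(25, 0) = 25, max(54.56, 0) = 54.56
Node u (S = 138.2): V_u = e^(−0.045)·[0.6269·0.0000 + 0.3731·25.0000] = 8.9172
Node d (S = 104.2): V_d = e^(−0.045)·[0.6269·25.0000 + 0.3731·54.5634] = 34.4448
Node 0 (S = 120): V_0 = e^(−0.045)·[0.6269·8.9172 + 0.3731·34.4448] = 17.6302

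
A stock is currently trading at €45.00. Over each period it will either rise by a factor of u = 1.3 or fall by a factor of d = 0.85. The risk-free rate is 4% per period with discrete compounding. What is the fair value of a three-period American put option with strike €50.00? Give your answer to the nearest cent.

Risk-neutral probability p = (1 + 0.04 − 0.85)/(1.3 − 0.85) = 0.1900/0.4500 = 0.4222
Terminal stock prices: S_uuu = 98.87, S_uud = 64.64, S_udd = 42.27, S_ddd = 27.64
Terminal payoffs (K − S): max(-48.87, 0) = 0, max(-14.64, 0) = 0, max(7.734, 0) = 7.734, max(22.36, 0) = 22.36
Node uu (S = 76.05): continuation = 1/1.04·[0.4222·0.0000 + 0.5778·0.0000] = 0.0000; exercise value = 0.0000 ≤ continuation, so V_uu = 0.0000
Node ud (S = 49.73): continuation = 1/1.04·[0.4222·0.0000 + 0.5778·7.7338] = 4.2965; exercise value = 0.2750 ≤ continuation, so V_ud = 4.2965
Node dd (S = 32.51): continuation = 1/1.04·[0.4222·7.7338 + 0.5778·22.3644] = 15.5644; exercise value = 17.4875 > continuation, so V_dd = 17.4875 (exercise)
Node u (S = 58.5): continuation = 1/1.04·[0.4222·0.0000 + 0.5778·4.2965] = 2.3870; exercise value = 0.0000 ≤ continuation, so V_u = 2.3870
Node d (S = 38.25): continuation = 1/1.04·[0.4222·4.2965 + 0.5778·17.4875] = 11.4596; exercise value = 11.7500 > continuation, so V_d = 11.7500 (exercise)
Node 0 (S = 45): continuation = 1/1.04·[0.4222·2.3870 + 0.5778·11.7500] = 7.4968; exercise value = 5.0000 ≤ continuation, so V_0 = 7.4968

€7.50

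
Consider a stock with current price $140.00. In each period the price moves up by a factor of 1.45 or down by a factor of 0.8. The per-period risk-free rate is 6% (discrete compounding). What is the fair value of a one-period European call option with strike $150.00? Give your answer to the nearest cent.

$20.00

Risk-neutral probability p = (1 + 0.06 − 0.8)/(1.45 − 0.8) = 0.2600/0.6500 = 0.4000
Terminal stock prices: S_u = 203, S_d = 112
Terminal payoffs (S − K): max(53, 0) = 53, max(-38, 0) = 0
Node 0 (S = 140): V_0 = 1/1.06·[0.4000·53.0000 + 0.6000·0.0000] = 20.0000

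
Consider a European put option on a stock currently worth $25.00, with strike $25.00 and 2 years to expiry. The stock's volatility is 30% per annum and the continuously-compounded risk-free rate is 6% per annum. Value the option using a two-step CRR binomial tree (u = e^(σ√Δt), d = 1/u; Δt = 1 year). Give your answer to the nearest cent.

$2.24

CRR parameters: u = e^(σ√Δt) = e^(0.3·√1) = 1.3499, d = 1/u = 0.7408
Per-period rate: rΔt = 0.06·1 = 0.06, so R = e^0.06 = 1.0618
Risk-neutral probability p = (e^0.06 − 0.7408)/(1.3499 − 0.7408) = 0.3210/0.6090 = 0.5271
Terminal stock prices: S_uu = 45.55, S_ud = 25, S_dd = 13.72
Terminal payoffs (K − S): max(-20.55, 0) = 0, max(0, 0) = 0, max(11.28, 0) = 11.28
Node u (S = 33.75): V_u = e^(−0.06)·[0.5271·0.0000 + 0.4729·0.0000] = 0.0000
Node d (S = 18.52): V_d = e^(−0.06)·[0.5271·0.0000 + 0.4729·11.2797] = 5.0237
Node 0 (S = 25): V_0 = e^(−0.06)·[0.5271·0.0000 + 0.4729·5.0237] = 2.2374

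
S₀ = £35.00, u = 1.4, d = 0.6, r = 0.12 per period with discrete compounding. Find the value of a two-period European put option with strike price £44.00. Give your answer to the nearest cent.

Risk-neutral probability p = (1 + 0.12 − 0.6)/(1.4 − 0.6) = 0.5200/0.8000 = 0.6500
Terminal stock prices: S_uu = 68.6, S_ud = 29.4, S_dd = 12.6
Terminal payoffs (K − S): max(-24.6, 0) = 0, max(14.6, 0) = 14.6, max(31.4, 0) = 31.4
Node u (S = 49): V_u = 1/1.12·[0.6500·0.0000 + 0.3500·14.6000] = 4.5625
Node d (S = 21): V_d = 1/1.12·[0.6500·14.6000 + 0.3500·31.4000] = 18.2857
Node 0 (S = 35): V_0 = 1/1.12·[0.6500·4.5625 + 0.3500·18.2857] = 8.3622

£8.36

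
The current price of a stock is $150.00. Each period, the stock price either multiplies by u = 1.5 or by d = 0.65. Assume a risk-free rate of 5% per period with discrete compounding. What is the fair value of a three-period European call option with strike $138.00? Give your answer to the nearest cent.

Risk-neutral probability p = (1 + 0.05 − 0.65)/(1.5 − 0.65) = 0.4000/0.8500 = 0.4706
Terminal stock prices: S_uuu = 506.2, S_uud = 219.4, S_udd = 95.06, S_ddd = 41.19
Terminal payoffs (S − K): max(368.2, 0) = 368.2, max(81.38, 0) = 81.38, max(-42.94, 0) = 0, max(-96.81, 0) = 0
Node uu (S = 337.5): V_uu = 1/1.05·[0.4706·368.2500 + 0.5294·81.3750] = 206.0714
Node ud (S = 146.2): V_ud = 1/1.05·[0.4706·81.3750 + 0.5294·0.0000] = 36.4706
Node dd (S = 63.38): V_dd = 1/1.05·[0.4706·0.0000 + 0.5294·0.0000] = 0.0000
Node u (S = 225): V_u = 1/1.05·[0.4706·206.0714 + 0.5294·36.4706] = 110.7455
Node d (S = 97.5): V_d = 1/1.05·[0.4706·36.4706 + 0.5294·0.0000] = 16.3454
Node 0 (S = 150): V_0 = 1/1.05·[0.4706·110.7455 + 0.5294·16.3454] = 57.8752

$57.88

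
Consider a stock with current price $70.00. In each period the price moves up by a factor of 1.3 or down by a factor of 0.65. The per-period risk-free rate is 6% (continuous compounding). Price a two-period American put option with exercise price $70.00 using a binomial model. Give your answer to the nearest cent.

$10.69

Risk-neutral probability p = (e^0.06 − 0.65)/(1.3 − 0.65) = 0.4118/0.6500 = 0.6336
Terminal stock prices: S_uu = 118.3, S_ud = 59.15, S_dd = 29.58
Terminal payoffs (K − S): max(-48.3, 0) = 0, max(10.85, 0) = 10.85, max(40.42, 0) = 40.42
Node u (S = 91): continuation = e^(−0.06)·[0.6336·0.0000 + 0.3664·10.8500] = 3.7440; exercise value = 0.0000 ≤ continuation, so V_u = 3.7440
Node d (S = 45.5): continuation = e^(−0.06)·[0.6336·10.8500 + 0.3664·40.4250] = 20.4235; exercise value = 24.5000 > continuation, so V_d = 24.5000 (exercise)
Node 0 (S = 70): continuation = e^(−0.06)·[0.6336·3.7440 + 0.3664·24.5000] = 10.6882; exercise value = 0.0000 ≤ continuation, so V_0 = 10.6882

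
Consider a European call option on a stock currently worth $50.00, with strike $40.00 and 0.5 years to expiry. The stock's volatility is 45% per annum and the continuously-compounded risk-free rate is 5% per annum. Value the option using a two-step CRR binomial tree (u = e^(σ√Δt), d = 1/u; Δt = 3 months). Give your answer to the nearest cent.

$13.20

CRR parameters: u = e^(σ√Δt) = e^(0.45·√0.25) = 1.2523, d = 1/u = 0.7985
Per-period rate: rΔt = 0.05·0.25 = 0.0125, so R = e^0.0125 = 1.0126
Risk-neutral probability p = (e^0.0125 − 0.7985)/(1.2523 − 0.7985) = 0.2141/0.4538 = 0.4717
Terminal stock prices: S_uu = 78.42, S_ud = 50, S_dd = 31.88
Terminal payoffs (S − K): max(38.42, 0) = 38.42, max(10, 0) = 10, max(-8.119, 0) = 0
Node u (S = 62.62): V_u = e^(−0.0125)·[0.4717·38.4156 + 0.5283·10.0000] = 23.1130
Node d (S = 39.93): V_d = e^(−0.0125)·[0.4717·10.0000 + 0.5283·0.0000] = 4.6584
Node 0 (S = 50): V_0 = e^(−0.0125)·[0.4717·23.1130 + 0.5283·4.6584] = 13.1975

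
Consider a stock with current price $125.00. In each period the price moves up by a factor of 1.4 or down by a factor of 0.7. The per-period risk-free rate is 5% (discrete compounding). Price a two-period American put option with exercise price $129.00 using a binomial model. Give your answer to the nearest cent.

Risk-neutral probability p = (1 + 0.05 − 0.7)/(1.4 − 0.7) = 0.3500/0.7000 = 0.5000
Terminal stock prices: S_uu = 245, S_ud = 122.5, S_dd = 61.25
Terminal payoffs (K − S): max(-116, 0) = 0, max(6.5, 0) = 6.5, max(67.75, 0) = 67.75
Node u (S = 175): continuation = 1/1.05·[0.5000·0.0000 + 0.5000·6.5000] = 3.0952; exercise value = 0.0000 ≤ continuation, so V_u = 3.0952
Node d (S = 87.5): continuation = 1/1.05·[0.5000·6.5000 + 0.5000·67.7500] = 35.3571; exercise value = 41.5000 > continuation, so V_d = 41.5000 (exercise)
Node 0 (S = 125): continuation = 1/1.05·[0.5000·3.0952 + 0.5000·41.5000] = 21.2358; exercise value = 4.0000 ≤ continuation, so V_0 = 21.2358

$21.24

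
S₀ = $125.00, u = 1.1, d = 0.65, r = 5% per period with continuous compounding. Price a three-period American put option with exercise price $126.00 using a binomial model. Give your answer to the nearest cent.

Risk-neutral probability p = (e^0.05 − 0.65)/(1.1 − 0.65) = 0.4013/0.4500 = 0.8917
Terminal stock prices: S_uuu = 166.4, S_uud = 98.31, S_udd = 58.09, S_ddd = 34.33
Terminal payoffs (K − S): max(-40.38, 0) = 0, max(27.69, 0) = 27.69, max(67.91, 0) = 67.91, max(91.67, 0) = 91.67
Node uu (S = 151.3): continuation = e^(−0.05)·[0.8917·0.0000 + 0.1083·27.6875] = 2.8520; exercise value = 0.0000 ≤ continuation, so V_uu = 2.8520
Node ud (S = 89.38): continuation = e^(−0.05)·[0.8917·27.6875 + 0.1083·67.9062] = 30.4799; exercise value = 36.6250 > continuation, so V_ud = 36.6250 (exercise)
Node dd (S = 52.81): continuation = e^(−0.05)·[0.8917·67.9062 + 0.1083·91.6719] = 67.0424; exercise value = 73.1875 > continuation, so V_dd = 73.1875 (exercise)
Node u (S = 137.5): continuation = e^(−0.05)·[0.8917·2.8520 + 0.1083·36.6250] = 6.1917; exercise value = 0.0000 ≤ continuation, so V_u = 6.1917
Node d (S = 81.25): continuation = e^(−0.05)·[0.8917·36.6250 + 0.1083·73.1875] = 38.6049; exercise value = 44.7500 > continuation, so V_d = 44.7500 (exercise)
Node 0 (S = 125): continuation = e^(−0.05)·[0.8917·6.1917 + 0.1083·44.7500] = 9.8614; exercise value = 1.0000 ≤ continuation, so V_0 = 9.8614

$9.86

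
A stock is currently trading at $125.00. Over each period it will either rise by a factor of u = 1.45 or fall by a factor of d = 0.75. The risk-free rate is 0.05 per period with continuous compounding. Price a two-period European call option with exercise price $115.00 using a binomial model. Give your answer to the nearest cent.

$34.06

Risk-neutral probability p = (e^0.05 − 0.75)/(1.45 − 0.75) = 0.3013/0.7000 = 0.4304
Terminal stock prices: S_uu = 262.8, S_ud = 135.9, S_dd = 70.31
Terminal payoffs (S − K): max(147.8, 0) = 147.8, max(20.94, 0) = 20.94, max(-44.69, 0) = 0
Node u (S = 181.2): V_u = e^(−0.05)·[0.4304·147.8125 + 0.5696·20.9375] = 71.8586
Node d (S = 93.75): V_d = e^(−0.05)·[0.4304·20.9375 + 0.5696·0.0000] = 8.5718
Node 0 (S = 125): V_0 = e^(−0.05)·[0.4304·71.8586 + 0.5696·8.5718] = 34.0632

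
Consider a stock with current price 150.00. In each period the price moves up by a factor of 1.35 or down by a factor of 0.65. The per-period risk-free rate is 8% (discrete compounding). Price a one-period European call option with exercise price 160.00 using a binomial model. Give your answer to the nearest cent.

Risk-neutral probability p = (1 + 0.08 − 0.65)/(1.35 − 0.65) = 0.4300/0.7000 = 0.6143
Terminal stock prices: S_u = 202.5, S_d = 97.5
Terminal payoffs (S − K): max(42.5, 0) = 42.5, max(-62.5, 0) = 0
Node 0 (S = 150): V_0 = 1/1.08·[0.6143·42.5000 + 0.3857·0.0000] = 24.1733

24.17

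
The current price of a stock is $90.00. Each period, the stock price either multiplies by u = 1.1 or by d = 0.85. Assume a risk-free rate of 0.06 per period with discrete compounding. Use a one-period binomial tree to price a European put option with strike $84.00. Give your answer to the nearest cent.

Risk-neutral probability p = (1 + 0.06 − 0.85)/(1.1 − 0.85) = 0.2100/0.2500 = 0.8400
Terminal stock prices: S_u = 99, S_d = 76.5
Terminal payoffs (K − S): max(-15, 0) = 0, max(7.5, 0) = 7.5
Node 0 (S = 90): V_0 = 1/1.06·[0.8400·0.0000 + 0.1600·7.5000] = 1.1321

$1.13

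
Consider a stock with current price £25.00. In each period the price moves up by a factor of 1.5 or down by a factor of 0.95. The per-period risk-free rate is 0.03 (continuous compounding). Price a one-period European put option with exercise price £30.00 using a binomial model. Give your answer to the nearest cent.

Risk-neutral probability p = (e^0.03 − 0.95)/(1.5 − 0.95) = 0.0805/0.5500 = 0.1463
Terminal stock prices: S_u = 37.5, S_d = 23.75
Terminal payoffs (K − S): max(-7.5, 0) = 0, max(6.25, 0) = 6.25
Node 0 (S = 25): V_0 = e^(−0.03)·[0.1463·0.0000 + 0.8537·6.2500] = 5.1780

£5.18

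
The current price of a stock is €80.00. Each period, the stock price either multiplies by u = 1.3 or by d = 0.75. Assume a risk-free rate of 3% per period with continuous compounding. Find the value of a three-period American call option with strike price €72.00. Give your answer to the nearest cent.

Risk-neutral probability p = (e^0.03 − 0.75)/(1.3 − 0.75) = 0.2805/0.5500 = 0.5099
Terminal stock prices: S_uuu = 175.8, S_uud = 101.4, S_udd = 58.5, S_ddd = 33.75
Terminal payoffs (S − K): max(103.8, 0) = 103.8, max(29.4, 0) = 29.4, max(-13.5, 0) = 0, max(-38.25, 0) = 0
Node uu (S = 135.2): continuation = e^(−0.03)·[0.5099·103.7600 + 0.4901·29.4000] = 65.3279; exercise value = 63.2000 ≤ continuation, so V_uu = 65.3279
Node ud (S = 78): continuation = e^(−0.03)·[0.5099·29.4000 + 0.4901·0.0000] = 14.5485; exercise value = 6.0000 ≤ continuation, so V_ud = 14.5485
Node dd (S = 45): continuation = e^(−0.03)·[0.5099·0.0000 + 0.4901·0.0000] = 0.0000; exercise value = 0.0000 ≤ continuation, so V_dd = 0.0000
Node u (S = 104): continuation = e^(−0.03)·[0.5099·65.3279 + 0.4901·14.5485] = 39.2466; exercise value = 32.0000 ≤ continuation, so V_u = 39.2466
Node d (S = 60): continuation = e^(−0.03)·[0.5099·14.5485 + 0.4901·0.0000] = 7.1993; exercise value = 0.0000 ≤ continuation, so V_d = 7.1993
Node 0 (S = 80): continuation = e^(−0.03)·[0.5099·39.2466 + 0.4901·7.1993] = 22.8450; exercise value = 8.0000 ≤ continuation, so V_0 = 22.8450

€22.85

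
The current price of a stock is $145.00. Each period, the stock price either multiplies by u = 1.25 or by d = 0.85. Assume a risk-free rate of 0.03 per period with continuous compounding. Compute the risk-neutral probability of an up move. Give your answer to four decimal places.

Risk-neutral probability p = (e^0.03 − 0.85)/(1.25 − 0.85) = 0.1805/0.4000 = 0.4511

p = 0.4511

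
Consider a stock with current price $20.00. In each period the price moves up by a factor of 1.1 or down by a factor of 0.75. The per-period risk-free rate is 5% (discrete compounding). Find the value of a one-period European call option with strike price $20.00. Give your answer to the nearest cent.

Risk-neutral probability p = (1 + 0.05 − 0.75)/(1.1 − 0.75) = 0.3000/0.3500 = 0.8571
Terminal stock prices: S_u = 22, S_d = 15
Terminal payoffs (S − K): max(2, 0) = 2, max(-5, 0) = 0
Node 0 (S = 20): V_0 = 1/1.05·[0.8571·2.0000 + 0.1429·0.0000] = 1.6327

$1.63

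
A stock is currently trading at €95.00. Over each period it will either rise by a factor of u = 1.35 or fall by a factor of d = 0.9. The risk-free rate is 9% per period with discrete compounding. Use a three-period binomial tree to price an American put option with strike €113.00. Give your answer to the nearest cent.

€18.00

Risk-neutral probability p = (1 + 0.09 − 0.9)/(1.35 − 0.9) = 0.1900/0.4500 = 0.4222
Terminal stock prices: S_uuu = 233.7, S_uud = 155.8, S_udd = 103.9, S_ddd = 69.26
Terminal payoffs (K − S): max(-120.7, 0) = 0, max(-42.82, 0) = 0, max(9.117, 0) = 9.117, max(43.74, 0) = 43.74
Node uu (S = 173.1): continuation = 1/1.09·[0.4222·0.0000 + 0.5778·0.0000] = 0.0000; exercise value = 0.0000 ≤ continuation, so V_uu = 0.0000
Node ud (S = 115.4): continuation = 1/1.09·[0.4222·0.0000 + 0.5778·9.1175] = 4.8329; exercise value = 0.0000 ≤ continuation, so V_ud = 4.8329
Node dd (S = 76.95): continuation = 1/1.09·[0.4222·9.1175 + 0.5778·43.7450] = 26.7197; exercise value = 36.0500 > continuation, so V_dd = 36.0500 (exercise)
Node u (S = 128.2): continuation = 1/1.09·[0.4222·0.0000 + 0.5778·4.8329] = 2.5618; exercise value = 0.0000 ≤ continuation, so V_u = 2.5618
Node d (S = 85.5): continuation = 1/1.09·[0.4222·4.8329 + 0.5778·36.0500] = 20.9812; exercise value = 27.5000 > continuation, so V_d = 27.5000 (exercise)
Node 0 (S = 95): continuation = 1/1.09·[0.4222·2.5618 + 0.5778·27.5000] = 15.5693; exercise value = 18.0000 > continuation, so V_0 = 18.0000 (exercise)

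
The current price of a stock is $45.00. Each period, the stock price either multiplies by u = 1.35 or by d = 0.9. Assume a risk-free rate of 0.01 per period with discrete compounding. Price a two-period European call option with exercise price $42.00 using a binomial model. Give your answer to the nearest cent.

$6.93

Risk-neutral probability p = (1 + 0.01 − 0.9)/(1.35 − 0.9) = 0.1100/0.4500 = 0.2444
Terminal stock prices: S_uu = 82.01, S_ud = 54.68, S_dd = 36.45
Terminal payoffs (S − K): max(40.01, 0) = 40.01, max(12.68, 0) = 12.68, max(-5.55, 0) = 0
Node u (S = 60.75): V_u = 1/1.01·[0.2444·40.0125 + 0.7556·12.6750] = 19.1658
Node d (S = 40.5): V_d = 1/1.01·[0.2444·12.6750 + 0.7556·0.0000] = 3.0677
Node 0 (S = 45): V_0 = 1/1.01·[0.2444·19.1658 + 0.7556·3.0677] = 6.9334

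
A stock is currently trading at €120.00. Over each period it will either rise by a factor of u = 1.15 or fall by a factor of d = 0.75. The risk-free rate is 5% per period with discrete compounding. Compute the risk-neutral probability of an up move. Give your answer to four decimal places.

p = 0.7500

Risk-neutral probability p = (1 + 0.05 − 0.75)/(1.15 − 0.75) = 0.3000/0.4000 = 0.7500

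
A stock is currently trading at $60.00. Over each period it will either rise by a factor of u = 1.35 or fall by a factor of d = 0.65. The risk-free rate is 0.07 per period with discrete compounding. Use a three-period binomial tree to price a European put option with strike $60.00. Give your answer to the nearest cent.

Risk-neutral probability p = (1 + 0.07 − 0.65)/(1.35 − 0.65) = 0.4200/0.7000 = 0.6000
Terminal stock prices: S_uuu = 147.6, S_uud = 71.08, S_udd = 34.22, S_ddd = 16.48
Terminal payoffs (K − S): max(-87.62, 0) = 0, max(-11.08, 0) = 0, max(25.78, 0) = 25.78, max(43.52, 0) = 43.52
Node uu (S = 109.4): V_uu = 1/1.07·[0.6000·0.0000 + 0.4000·0.0000] = 0.0000
Node ud (S = 52.65): V_ud = 1/1.07·[0.6000·0.0000 + 0.4000·25.7775] = 9.6364
Node dd (S = 25.35): V_dd = 1/1.07·[0.6000·25.7775 + 0.4000·43.5225] = 30.7248
Node u (S = 81): V_u = 1/1.07·[0.6000·0.0000 + 0.4000·9.6364] = 3.6024
Node d (S = 39): V_d = 1/1.07·[0.6000·9.6364 + 0.4000·30.7248] = 16.8895
Node 0 (S = 60): V_0 = 1/1.07·[0.6000·3.6024 + 0.4000·16.8895] = 8.3339

$8.33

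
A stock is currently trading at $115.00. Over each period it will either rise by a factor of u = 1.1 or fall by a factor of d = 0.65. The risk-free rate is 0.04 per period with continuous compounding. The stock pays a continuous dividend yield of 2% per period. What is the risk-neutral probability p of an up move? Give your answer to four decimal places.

p = 0.8227

Per-period risk-free factor R = e^0.04 = 1.0408; dividend-adjusted growth = e^(0.04−0.02) = 1.0202.
Risk-neutral probability p = (1.0202 − 0.65)/(1.1 − 0.65) = 0.3702/0.4500 = 0.8227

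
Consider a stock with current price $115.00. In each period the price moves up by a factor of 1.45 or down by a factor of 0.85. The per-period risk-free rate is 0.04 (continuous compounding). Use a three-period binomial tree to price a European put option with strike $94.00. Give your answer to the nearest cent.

Risk-neutral probability p = (e^0.04 − 0.85)/(1.45 − 0.85) = 0.1908/0.6000 = 0.3180
Terminal stock prices: S_uuu = 350.6, S_uud = 205.5, S_udd = 120.5, S_ddd = 70.62
Terminal payoffs (K − S): max(-256.6, 0) = 0, max(-111.5, 0) = 0, max(-26.48, 0) = 0, max(23.38, 0) = 23.38
Node uu (S = 241.8): V_uu = e^(−0.04)·[0.3180·0.0000 + 0.6820·0.0000] = 0.0000
Node ud (S = 141.7): V_ud = e^(−0.04)·[0.3180·0.0000 + 0.6820·0.0000] = 0.0000
Node dd (S = 83.09): V_dd = e^(−0.04)·[0.3180·0.0000 + 0.6820·23.3756] = 15.3167
Node u (S = 166.8): V_u = e^(−0.04)·[0.3180·0.0000 + 0.6820·0.0000] = 0.0000
Node d (S = 97.75): V_d = e^(−0.04)·[0.3180·0.0000 + 0.6820·15.3167] = 10.0361
Node 0 (S = 115): V_0 = e^(−0.04)·[0.3180·0.0000 + 0.6820·10.0361] = 6.5761

$6.58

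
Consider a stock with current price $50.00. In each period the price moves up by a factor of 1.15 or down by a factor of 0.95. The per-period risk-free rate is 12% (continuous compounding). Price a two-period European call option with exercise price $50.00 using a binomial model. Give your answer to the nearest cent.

$10.72

Risk-neutral probability p = (e^0.12 − 0.95)/(1.15 − 0.95) = 0.1775/0.2000 = 0.8875
Terminal stock prices: S_uu = 66.12, S_ud = 54.62, S_dd = 45.12
Terminal payoffs (S − K): max(16.12, 0) = 16.12, max(4.625, 0) = 4.625, max(-4.875, 0) = 0
Node u (S = 57.5): V_u = e^(−0.12)·[0.8875·16.1250 + 0.1125·4.6250] = 13.1540
Node d (S = 47.5): V_d = e^(−0.12)·[0.8875·4.6250 + 0.1125·0.0000] = 3.6405
Node 0 (S = 50): V_0 = e^(−0.12)·[0.8875·13.1540 + 0.1125·3.6405] = 10.7172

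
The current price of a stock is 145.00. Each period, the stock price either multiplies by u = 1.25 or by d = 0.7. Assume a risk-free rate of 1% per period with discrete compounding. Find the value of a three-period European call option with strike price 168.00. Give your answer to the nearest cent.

Risk-neutral probability p = (1 + 0.01 − 0.7)/(1.25 − 0.7) = 0.3100/0.5500 = 0.5636
Terminal stock prices: S_uuu = 283.2, S_uud = 158.6, S_udd = 88.81, S_ddd = 49.73
Terminal payoffs (S − K): max(115.2, 0) = 115.2, max(-9.406, 0) = 0, max(-79.19, 0) = 0, max(-118.3, 0) = 0
Node uu (S = 226.6): V_uu = 1/1.01·[0.5636·115.2031 + 0.4364·0.0000] = 64.2898
Node ud (S = 126.9): V_ud = 1/1.01·[0.5636·0.0000 + 0.4364·0.0000] = 0.0000
Node dd (S = 71.05): V_dd = 1/1.01·[0.5636·0.0000 + 0.4364·0.0000] = 0.0000
Node u (S = 181.2): V_u = 1/1.01·[0.5636·64.2898 + 0.4364·0.0000] = 35.8773
Node d (S = 101.5): V_d = 1/1.01·[0.5636·0.0000 + 0.4364·0.0000] = 0.0000
Node 0 (S = 145): V_0 = 1/1.01·[0.5636·35.8773 + 0.4364·0.0000] = 20.0215

20.02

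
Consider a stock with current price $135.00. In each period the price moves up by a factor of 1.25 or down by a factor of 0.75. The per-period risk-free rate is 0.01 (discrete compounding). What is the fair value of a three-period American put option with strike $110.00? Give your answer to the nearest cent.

Risk-neutral probability p = (1 + 0.01 − 0.75)/(1.25 − 0.75) = 0.2600/0.5000 = 0.5200
Terminal stock prices: S_uuu = 263.7, S_uud = 158.2, S_udd = 94.92, S_ddd = 56.95
Terminal payoffs (K − S): max(-153.7, 0) = 0, max(-48.2, 0) = 0, max(15.08, 0) = 15.08, max(53.05, 0) = 53.05
Node uu (S = 210.9): continuation = 1/1.01·[0.5200·0.0000 + 0.4800·0.0000] = 0.0000; exercise value = 0.0000 ≤ continuation, so V_uu = 0.0000
Node ud (S = 126.6): continuation = 1/1.01·[0.5200·0.0000 + 0.4800·15.0781] = 7.1658; exercise value = 0.0000 ≤ continuation, so V_ud = 7.1658
Node dd (S = 75.94): continuation = 1/1.01·[0.5200·15.0781 + 0.4800·53.0469] = 32.9734; exercise value = 34.0625 > continuation, so V_dd = 34.0625 (exercise)
Node u (S = 168.8): continuation = 1/1.01·[0.5200·0.0000 + 0.4800·7.1658] = 3.4055; exercise value = 0.0000 ≤ continuation, so V_u = 3.4055
Node d (S = 101.2): continuation = 1/1.01·[0.5200·7.1658 + 0.4800·34.0625] = 19.8775; exercise value = 8.7500 ≤ continuation, so V_d = 19.8775
Node 0 (S = 135): continuation = 1/1.01·[0.5200·3.4055 + 0.4800·19.8775] = 11.2001; exercise value = 0.0000 ≤ continuation, so V_0 = 11.2001

$11.20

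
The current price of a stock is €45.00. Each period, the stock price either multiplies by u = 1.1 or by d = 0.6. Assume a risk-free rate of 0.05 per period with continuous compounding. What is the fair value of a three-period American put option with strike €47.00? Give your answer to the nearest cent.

€4.21

Risk-neutral probability p = (e^0.05 − 0.6)/(1.1 − 0.6) = 0.4513/0.5000 = 0.9025
Terminal stock prices: S_uuu = 59.9, S_uud = 32.67, S_udd = 17.82, S_ddd = 9.72
Terminal payoffs (K − S): max(-12.9, 0) = 0, max(14.33, 0) = 14.33, max(29.18, 0) = 29.18, max(37.28, 0) = 37.28
Node uu (S = 54.45): continuation = e^(−0.05)·[0.9025·0.0000 + 0.0975·14.3300] = 1.3285; exercise value = 0.0000 ≤ continuation, so V_uu = 1.3285
Node ud (S = 29.7): continuation = e^(−0.05)·[0.9025·14.3300 + 0.0975·29.1800] = 15.0078; exercise value = 17.3000 > continuation, so V_ud = 17.3000 (exercise)
Node dd (S = 16.2): continuation = e^(−0.05)·[0.9025·29.1800 + 0.0975·37.2800] = 28.5078; exercise value = 30.8000 > continuation, so V_dd = 30.8000 (exercise)
Node u (S = 49.5): continuation = e^(−0.05)·[0.9025·1.3285 + 0.0975·17.3000] = 2.7443; exercise value = 0.0000 ≤ continuation, so V_u = 2.7443
Node d (S = 27): continuation = e^(−0.05)·[0.9025·17.3000 + 0.0975·30.8000] = 17.7078; exercise value = 20.0000 > continuation, so V_d = 20.0000 (exercise)
Node 0 (S = 45): continuation = e^(−0.05)·[0.9025·2.7443 + 0.0975·20.0000] = 4.2101; exercise value = 2.0000 ≤ continuation, so V_0 = 4.2101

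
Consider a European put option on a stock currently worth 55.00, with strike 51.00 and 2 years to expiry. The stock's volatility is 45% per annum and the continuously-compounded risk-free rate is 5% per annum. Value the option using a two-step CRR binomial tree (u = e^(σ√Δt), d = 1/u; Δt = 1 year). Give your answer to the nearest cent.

CRR parameters: u = e^(σ√Δt) = e^(0.45·√1) = 1.5683, d = 1/u = 0.6376
Per-period rate: rΔt = 0.05·1 = 0.05, so R = e^0.05 = 1.0513
Risk-neutral probability p = (e^0.05 − 0.6376)/(1.5683 − 0.6376) = 0.4136/0.9307 = 0.4445
Terminal stock prices: S_uu = 135.3, S_ud = 55, S_dd = 22.36
Terminal payoffs (K − S): max(-84.28, 0) = 0, max(-4, 0) = 0, max(28.64, 0) = 28.64
Node u (S = 86.26): V_u = e^(−0.05)·[0.4445·0.0000 + 0.5555·0.0000] = 0.0000
Node d (S = 35.07): V_d = e^(−0.05)·[0.4445·0.0000 + 0.5555·28.6387] = 15.1342
Node 0 (S = 55): V_0 = e^(−0.05)·[0.4445·0.0000 + 0.5555·15.1342] = 7.9978

8.00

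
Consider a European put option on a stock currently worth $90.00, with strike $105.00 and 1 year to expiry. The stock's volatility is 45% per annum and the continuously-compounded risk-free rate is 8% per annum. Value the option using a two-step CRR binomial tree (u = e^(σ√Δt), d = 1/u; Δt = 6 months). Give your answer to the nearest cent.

$21.01

CRR parameters: u = e^(σ√Δt) = e^(0.45·√0.5) = 1.3746, d = 1/u = 0.7275
Per-period rate: rΔt = 0.08·0.5 = 0.04, so R = e^0.04 = 1.0408
Risk-neutral probability p = (e^0.04 − 0.7275)/(1.3746 − 0.7275) = 0.3134/0.6472 = 0.4842
Terminal stock prices: S_uu = 170.1, S_ud = 90, S_dd = 47.63
Terminal payoffs (K − S): max(-65.07, 0) = 0, max(15, 0) = 15, max(57.37, 0) = 57.37
Node u (S = 123.7): V_u = e^(−0.04)·[0.4842·0.0000 + 0.5158·15.0000] = 7.4340
Node d (S = 65.47): V_d = e^(−0.04)·[0.4842·15.0000 + 0.5158·57.3723] = 35.4116
Node 0 (S = 90): V_0 = e^(−0.04)·[0.4842·7.4340 + 0.5158·35.4116] = 21.0082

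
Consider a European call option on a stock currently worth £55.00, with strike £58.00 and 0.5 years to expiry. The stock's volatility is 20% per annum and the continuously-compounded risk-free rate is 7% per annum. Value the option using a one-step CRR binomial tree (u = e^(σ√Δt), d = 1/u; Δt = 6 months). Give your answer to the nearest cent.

CRR parameters: u = e^(σ√Δt) = e^(0.2·√0.5) = 1.1519, d = 1/u = 0.8681
Per-period rate: rΔt = 0.07·0.5 = 0.035, so R = e^0.035 = 1.0356
Risk-neutral probability p = (e^0.035 − 0.8681)/(1.1519 − 0.8681) = 0.1675/0.2838 = 0.5902
Terminal stock prices: S_u = 63.36, S_d = 47.75
Terminal payoffs (S − K): max(5.355, 0) = 5.355, max(-10.25, 0) = 0
Node 0 (S = 55): V_0 = e^(−0.035)·[0.5902·5.3550 + 0.4098·0.0000] = 3.0519

£3.05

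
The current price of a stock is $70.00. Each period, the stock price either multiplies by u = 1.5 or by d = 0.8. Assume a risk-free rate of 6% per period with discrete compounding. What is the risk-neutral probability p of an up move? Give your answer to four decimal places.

p = 0.3714

Risk-neutral probability p = (1 + 0.06 − 0.8)/(1.5 − 0.8) = 0.2600/0.7000 = 0.3714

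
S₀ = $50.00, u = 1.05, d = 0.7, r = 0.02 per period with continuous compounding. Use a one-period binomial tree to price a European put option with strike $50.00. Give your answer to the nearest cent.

Risk-neutral probability p = (e^0.02 − 0.7)/(1.05 − 0.7) = 0.3202/0.3500 = 0.9149
Terminal stock prices: S_u = 52.5, S_d = 35
Terminal payoffs (K − S): max(-2.5, 0) = 0, max(15, 0) = 15
Node 0 (S = 50): V_0 = e^(−0.02)·[0.9149·0.0000 + 0.0851·15.0000] = 1.2518

$1.25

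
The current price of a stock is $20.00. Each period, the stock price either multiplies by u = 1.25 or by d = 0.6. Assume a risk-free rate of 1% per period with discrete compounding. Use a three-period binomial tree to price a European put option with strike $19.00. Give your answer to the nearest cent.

Risk-neutral probability p = (1 + 0.01 − 0.6)/(1.25 − 0.6) = 0.4100/0.6500 = 0.6308
Terminal stock prices: S_uuu = 39.06, S_uud = 18.75, S_udd = 9, S_ddd = 4.32
Terminal payoffs (K − S): max(-20.06, 0) = 0, max(0.25, 0) = 0.25, max(10, 0) = 10, max(14.68, 0) = 14.68
Node uu (S = 31.25): V_uu = 1/1.01·[0.6308·0.0000 + 0.3692·0.2500] = 0.0914
Node ud (S = 15): V_ud = 1/1.01·[0.6308·0.2500 + 0.3692·10.0000] = 3.8119
Node dd (S = 7.2): V_dd = 1/1.01·[0.6308·10.0000 + 0.3692·14.6800] = 11.6119
Node u (S = 25): V_u = 1/1.01·[0.6308·0.0914 + 0.3692·3.8119] = 1.4506
Node d (S = 12): V_d = 1/1.01·[0.6308·3.8119 + 0.3692·11.6119] = 6.6256
Node 0 (S = 20): V_0 = 1/1.01·[0.6308·1.4506 + 0.3692·6.6256] = 3.3281

$3.33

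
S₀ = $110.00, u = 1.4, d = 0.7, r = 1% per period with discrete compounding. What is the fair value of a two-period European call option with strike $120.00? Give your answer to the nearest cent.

Risk-neutral probability p = (1 + 0.01 − 0.7)/(1.4 − 0.7) = 0.3100/0.7000 = 0.4429
Terminal stock prices: S_uu = 215.6, S_ud = 107.8, S_dd = 53.9
Terminal payoffs (S − K): max(95.6, 0) = 95.6, max(-12.2, 0) = 0, max(-66.1, 0) = 0
Node u (S = 154): V_u = 1/1.01·[0.4429·95.6000 + 0.5571·0.0000] = 41.9180
Node d (S = 77): V_d = 1/1.01·[0.4429·0.0000 + 0.5571·0.0000] = 0.0000
Node 0 (S = 110): V_0 = 1/1.01·[0.4429·41.9180 + 0.5571·0.0000] = 18.3799

$18.38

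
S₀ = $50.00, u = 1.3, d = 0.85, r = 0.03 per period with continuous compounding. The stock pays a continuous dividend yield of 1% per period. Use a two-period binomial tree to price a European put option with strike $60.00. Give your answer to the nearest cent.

$10.80

Per-period risk-free factor R = e^0.03 = 1.0305; dividend-adjusted growth = e^(0.03−0.01) = 1.0202.
Risk-neutral probability p = (1.0202 − 0.85)/(1.3 − 0.85) = 0.1702/0.4500 = 0.3782
Terminal stock prices: S_uu = 84.5, S_ud = 55.25, S_dd = 36.12
Terminal payoffs (K − S): max(-24.5, 0) = 0, max(4.75, 0) = 4.75, max(23.88, 0) = 23.88
Node u (S = 65): V_u = e^(−0.03)·[0.3782·0.0000 + 0.6218·4.7500] = 2.8661
Node d (S = 42.5): V_d = e^(−0.03)·[0.3782·4.7500 + 0.6218·23.8750] = 16.1496
Node 0 (S = 50): V_0 = e^(−0.03)·[0.3782·2.8661 + 0.6218·16.1496] = 10.7967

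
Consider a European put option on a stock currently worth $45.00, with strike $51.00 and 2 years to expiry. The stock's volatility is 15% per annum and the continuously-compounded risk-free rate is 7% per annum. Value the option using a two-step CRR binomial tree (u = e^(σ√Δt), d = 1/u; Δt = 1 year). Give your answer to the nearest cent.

CRR parameters: u = e^(σ√Δt) = e^(0.15·√1) = 1.1618, d = 1/u = 0.8607
Per-period rate: rΔt = 0.07·1 = 0.07, so R = e^0.07 = 1.0725
Risk-neutral probability p = (e^0.07 − 0.8607)/(1.1618 − 0.8607) = 0.2118/0.3011 = 0.7034
Terminal stock prices: S_uu = 60.74, S_ud = 45, S_dd = 33.34
Terminal payoffs (K − S): max(-9.744, 0) = 0, max(6, 0) = 6, max(17.66, 0) = 17.66
Node u (S = 52.28): V_u = e^(−0.07)·[0.7034·0.0000 + 0.2966·6.0000] = 1.6595
Node d (S = 38.73): V_d = e^(−0.07)·[0.7034·6.0000 + 0.2966·17.6632] = 8.8202
Node 0 (S = 45): V_0 = e^(−0.07)·[0.7034·1.6595 + 0.2966·8.8202] = 3.5279

$3.53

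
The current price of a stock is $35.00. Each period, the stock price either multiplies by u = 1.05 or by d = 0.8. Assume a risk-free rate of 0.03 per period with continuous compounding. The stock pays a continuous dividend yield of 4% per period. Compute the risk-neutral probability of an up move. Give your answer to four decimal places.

Per-period risk-free factor R = e^0.03 = 1.0305; dividend-adjusted growth = e^(0.03−0.04) = 0.9900.
Risk-neutral probability p = (0.9900 − 0.8)/(1.05 − 0.8) = 0.1900/0.2500 = 0.7602

p = 0.7602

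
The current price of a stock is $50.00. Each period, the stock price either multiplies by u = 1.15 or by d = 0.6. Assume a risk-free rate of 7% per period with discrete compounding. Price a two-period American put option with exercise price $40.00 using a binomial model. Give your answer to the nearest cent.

Risk-neutral probability p = (1 + 0.07 − 0.6)/(1.15 − 0.6) = 0.4700/0.5500 = 0.8545
Terminal stock prices: S_uu = 66.12, S_ud = 34.5, S_dd = 18
Terminal payoffs (K − S): max(-26.12, 0) = 0, max(5.5, 0) = 5.5, max(22, 0) = 22
Node u (S = 57.5): continuation = 1/1.07·[0.8545·0.0000 + 0.1455·5.5000] = 0.7477; exercise value = 0.0000 ≤ continuation, so V_u = 0.7477
Node d (S = 30): continuation = 1/1.07·[0.8545·5.5000 + 0.1455·22.0000] = 7.3832; exercise value = 10.0000 > continuation, so V_d = 10.0000 (exercise)
Node 0 (S = 50): continuation = 1/1.07·[0.8545·0.7477 + 0.1455·10.0000] = 1.9565; exercise value = 0.0000 ≤ continuation, so V_0 = 1.9565

$1.96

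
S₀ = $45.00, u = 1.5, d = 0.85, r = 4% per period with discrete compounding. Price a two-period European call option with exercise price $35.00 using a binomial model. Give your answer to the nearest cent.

Risk-neutral probability p = (1 + 0.04 − 0.85)/(1.5 − 0.85) = 0.1900/0.6500 = 0.2923
Terminal stock prices: S_uu = 101.2, S_ud = 57.38, S_dd = 32.51
Terminal payoffs (S − K): max(66.25, 0) = 66.25, max(22.38, 0) = 22.38, max(-2.488, 0) = 0
Node u (S = 67.5): V_u = 1/1.04·[0.2923·66.2500 + 0.7077·22.3750] = 33.8462
Node d (S = 38.25): V_d = 1/1.04·[0.2923·22.3750 + 0.7077·0.0000] = 6.2888
Node 0 (S = 45): V_0 = 1/1.04·[0.2923·33.8462 + 0.7077·6.2888] = 13.7924

$13.79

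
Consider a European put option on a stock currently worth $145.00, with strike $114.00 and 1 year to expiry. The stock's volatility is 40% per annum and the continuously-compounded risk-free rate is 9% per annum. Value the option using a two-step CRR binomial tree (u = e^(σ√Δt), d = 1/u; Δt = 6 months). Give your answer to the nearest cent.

CRR parameters: u = e^(σ√Δt) = e^(0.4·√0.5) = 1.3269, d = 1/u = 0.7536
Per-period rate: rΔt = 0.09·0.5 = 0.045, so R = e^0.045 = 1.0460
Risk-neutral probability p = (e^0.045 − 0.7536)/(1.3269 − 0.7536) = 0.2924/0.5733 = 0.5100
Terminal stock prices: S_uu = 255.3, S_ud = 145, S_dd = 82.36
Terminal payoffs (K − S): max(-141.3, 0) = 0, max(-31, 0) = 0, max(31.64, 0) = 31.64
Node u (S = 192.4): V_u = e^(−0.045)·[0.5100·0.0000 + 0.4900·0.0000] = 0.0000
Node d (S = 109.3): V_d = e^(−0.045)·[0.5100·0.0000 + 0.4900·31.6442] = 14.8219
Node 0 (S = 145): V_0 = e^(−0.045)·[0.5100·0.0000 + 0.4900·14.8219] = 6.9425

$6.94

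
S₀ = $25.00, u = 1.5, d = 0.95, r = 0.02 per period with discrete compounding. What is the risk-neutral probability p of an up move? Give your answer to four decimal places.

p = 0.1273

Risk-neutral probability p = (1 + 0.02 − 0.95)/(1.5 − 0.95) = 0.0700/0.5500 = 0.1273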